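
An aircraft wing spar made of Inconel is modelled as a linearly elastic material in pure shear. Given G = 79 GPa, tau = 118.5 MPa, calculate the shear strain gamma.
Model: a linearly elastic material in pure shear, so tau = G·gamma.
Solve for gamma: gamma = tau / G.
Convert to SI units:
  G = 79 GPa = 7.9 × 10¹⁰ Pa
  tau = 118.5 MPa = 1.185 × 10⁸ Pa
Substitute:
  gamma = (1.185 × 10⁸) / (7.9 × 10¹⁰)
  gamma = 0.0015
Final answer: gamma = 0.0015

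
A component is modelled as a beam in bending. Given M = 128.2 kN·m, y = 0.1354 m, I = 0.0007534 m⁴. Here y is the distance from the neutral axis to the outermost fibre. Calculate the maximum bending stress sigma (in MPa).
Model: a beam in bending, so sigma = (M·y) / I.
Convert to SI units:
  M = 128.2 kN·m = 128200 N·m
Substitute:
  sigma = (128200 × 0.1354) / 0.0007534
  sigma = 2.304 × 10⁷ Pa
Convert: sigma = 2.304 × 10⁷ Pa = 23.04 MPa
Final answer: sigma = 23.04 MPa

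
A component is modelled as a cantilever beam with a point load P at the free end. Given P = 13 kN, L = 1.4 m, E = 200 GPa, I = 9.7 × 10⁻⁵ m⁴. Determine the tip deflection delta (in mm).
Model: a cantilever beam with a point load P at the free end, so delta = (P·L^3) / (3·E·I).
Convert to SI units:
  P = 13 kN = 13000 N
  E = 200 GPa = 2 × 10¹¹ Pa
Substitute:
  delta = (13000 × 1.4^3) / (3 × (2 × 10¹¹) × (9.7 × 10⁻⁵))
  delta = 0.0006129 m
Convert: delta = 0.0006129 m = 0.6129 mm
Final answer: delta = 0.6129 mm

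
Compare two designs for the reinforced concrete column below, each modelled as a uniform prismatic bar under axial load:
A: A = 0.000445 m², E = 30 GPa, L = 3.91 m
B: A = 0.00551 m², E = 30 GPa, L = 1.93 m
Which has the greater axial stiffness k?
Model: a uniform prismatic bar under axial load, so k = (A·E) / L (SI units).
  A: k = (0.000445 × (3 × 10¹⁰)) / 3.91 = 3.414 × 10⁶ N/m = 3.414 MN/m
  B: k = (0.00551 × (3 × 10¹⁰)) / 1.93 = 8.565 × 10⁷ N/m = 85.65 MN/m
85.65 MN/m > 3.414 MN/m, so B is larger.
Final answer: B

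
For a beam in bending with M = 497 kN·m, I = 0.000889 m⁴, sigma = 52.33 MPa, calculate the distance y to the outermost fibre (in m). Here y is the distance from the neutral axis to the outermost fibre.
Model: a beam in bending, so sigma = (M·y) / I.
Solve for y: y = (sigma·I) / M.
Convert to SI units:
  M = 497 kN·m = 497000 N·m
  sigma = 52.33 MPa = 5.233 × 10⁷ Pa
Substitute:
  y = ((5.233 × 10⁷) × 0.000889) / 497000
  y = 0.0936 m
Final answer: y = 0.0936 m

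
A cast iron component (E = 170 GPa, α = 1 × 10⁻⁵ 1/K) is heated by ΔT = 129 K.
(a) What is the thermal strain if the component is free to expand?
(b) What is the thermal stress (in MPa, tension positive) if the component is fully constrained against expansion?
(a) Free thermal strain ε_th = α·ΔT = (1 × 10⁻⁵) × 129 = 0.00129
(b) Fully constrained, the expansion is suppressed, so σ = -E·α·ΔT. Convert E = 170 GPa = 1.7 × 10¹¹ Pa.
  σ = -(1.7 × 10¹¹) × (1 × 10⁻⁵) × 129 = -2.193 × 10⁸ Pa = -219.3 MPa (compressive)
Final answer: (a) ε_th = 0.00129, (b) σ = -219.3 MPa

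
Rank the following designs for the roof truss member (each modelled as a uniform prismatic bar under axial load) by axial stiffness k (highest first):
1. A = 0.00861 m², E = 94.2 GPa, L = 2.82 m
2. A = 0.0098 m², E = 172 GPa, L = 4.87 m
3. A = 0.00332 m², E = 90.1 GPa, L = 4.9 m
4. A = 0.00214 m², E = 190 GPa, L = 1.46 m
Model: a uniform prismatic bar under axial load, so k = (A·E) / L (SI units).
  Case 1: k = (0.00861 × (9.42 × 10¹⁰)) / 2.82 = 2.876 × 10⁸ N/m = 287.6 MN/m
  Case 2: k = (0.0098 × (1.72 × 10¹¹)) / 4.87 = 3.461 × 10⁸ N/m = 346.1 MN/m
  Case 3: k = (0.00332 × (9.01 × 10¹⁰)) / 4.9 = 6.105 × 10⁷ N/m = 61.05 MN/m
  Case 4: k = (0.00214 × (1.9 × 10¹¹)) / 1.46 = 2.785 × 10⁸ N/m = 278.5 MN/m
Ordering: 346.1 MN/m (case 2) > 287.6 MN/m (case 1) > 278.5 MN/m (case 4) > 61.05 MN/m (case 3)
Final answer: 2, 1, 4, 3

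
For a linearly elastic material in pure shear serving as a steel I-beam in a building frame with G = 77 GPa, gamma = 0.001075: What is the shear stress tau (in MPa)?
Model: a linearly elastic material in pure shear, so tau = G·gamma.
Convert to SI units:
  G = 77 GPa = 7.7 × 10¹⁰ Pa
Substitute:
  tau = (7.7 × 10¹⁰) × 0.001075
  tau = 8.278 × 10⁷ Pa
Convert: tau = 8.278 × 10⁷ Pa = 82.78 MPa
Final answer: tau = 82.78 MPa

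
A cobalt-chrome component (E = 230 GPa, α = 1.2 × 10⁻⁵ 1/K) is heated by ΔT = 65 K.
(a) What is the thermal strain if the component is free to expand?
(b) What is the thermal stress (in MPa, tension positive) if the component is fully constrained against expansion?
(a) Free thermal strain ε_th = α·ΔT = (1.2 × 10⁻⁵) × 65 = 0.00078
(b) Fully constrained, the expansion is suppressed, so σ = -E·α·ΔT. Convert E = 230 GPa = 2.3 × 10¹¹ Pa.
  σ = -(2.3 × 10¹¹) × (1.2 × 10⁻⁵) × 65 = -1.794 × 10⁸ Pa = -179.4 MPa (compressive)
Final answer: (a) ε_th = 0.00078, (b) σ = -179.4 MPa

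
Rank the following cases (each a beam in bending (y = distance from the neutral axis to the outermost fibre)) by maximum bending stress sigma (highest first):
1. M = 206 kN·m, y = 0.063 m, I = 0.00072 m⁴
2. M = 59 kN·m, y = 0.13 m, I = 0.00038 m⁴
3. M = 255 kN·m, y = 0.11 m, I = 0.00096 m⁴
Model: a beam in bending (y = distance from the neutral axis to the outermost fibre), so sigma = (M·y) / I (SI units).
  Case 1: sigma = (206000 × 0.063) / 0.00072 = 1.802 × 10⁷ Pa = 18.02 MPa
  Case 2: sigma = (59000 × 0.13) / 0.00038 = 2.018 × 10⁷ Pa = 20.18 MPa
  Case 3: sigma = (255000 × 0.11) / 0.00096 = 2.922 × 10⁷ Pa = 29.22 MPa
Ordering: 29.22 MPa (case 3) > 20.18 MPa (case 2) > 18.02 MPa (case 1)
Final answer: 3, 2, 1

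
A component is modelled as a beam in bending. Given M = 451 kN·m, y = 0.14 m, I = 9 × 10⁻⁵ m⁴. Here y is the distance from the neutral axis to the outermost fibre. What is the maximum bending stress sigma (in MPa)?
Model: a beam in bending, so sigma = (M·y) / I.
Convert to SI units:
  M = 451 kN·m = 451000 N·m
Substitute:
  sigma = (451000 × 0.14) / (9 × 10⁻⁵)
  sigma = 7.016 × 10⁸ Pa
Convert: sigma = 7.016 × 10⁸ Pa = 701.6 MPa
Final answer: sigma = 701.6 MPa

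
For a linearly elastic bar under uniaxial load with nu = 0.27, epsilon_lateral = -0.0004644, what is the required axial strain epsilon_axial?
Model: a linearly elastic bar under uniaxial load, so epsilon_lateral = -nu·epsilon_axial.
Solve for epsilon_axial: epsilon_axial = -epsilon_lateral / nu.
Substitute:
  epsilon_axial = -(-0.0004644) / 0.27
  epsilon_axial = 0.00172
Final answer: epsilon_axial = 0.00172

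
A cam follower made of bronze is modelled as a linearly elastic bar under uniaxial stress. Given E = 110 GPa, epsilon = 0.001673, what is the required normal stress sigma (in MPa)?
Model: a linearly elastic bar under uniaxial stress, so epsilon = sigma / E.
Solve for sigma: sigma = epsilon·E.
Convert to SI units:
  E = 110 GPa = 1.1 × 10¹¹ Pa
Substitute:
  sigma = 0.001673 × (1.1 × 10¹¹)
  sigma = 1.84 × 10⁸ Pa
Convert: sigma = 1.84 × 10⁸ Pa = 184 MPa
Final answer: sigma = 184 MPa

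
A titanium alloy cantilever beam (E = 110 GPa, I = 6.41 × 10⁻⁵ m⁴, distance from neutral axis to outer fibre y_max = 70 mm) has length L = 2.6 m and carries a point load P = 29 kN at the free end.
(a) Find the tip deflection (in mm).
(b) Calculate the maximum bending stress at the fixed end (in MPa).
(a) Tip deflection of a cantilever with an end point load: δ = P·L^3 / (3·E·I). Convert P = 29 kN = 29000 N, E = 110 GPa = 1.1 × 10¹¹ Pa.
  δ = (29000 × 2.6^3) / (3 × (1.1 × 10¹¹) × (6.41 × 10⁻⁵)) = 0.0241 m = 24.1 mm
(b) Maximum bending moment at the fixed end: M = P·L = 29000 × 2.6 = 75400 N·m. Convert y_max = 70 mm = 0.07 m.
  σ = M·y_max / I = (75400 × 0.07) / (6.41 × 10⁻⁵) = 8.234 × 10⁷ Pa = 82.34 MPa
Final answer: (a) δ = 24.1 mm, (b) σ = 82.34 MPa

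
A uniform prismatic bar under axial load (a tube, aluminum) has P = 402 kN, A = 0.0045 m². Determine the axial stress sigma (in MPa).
Model: a uniform prismatic bar under axial load, so sigma = P / A.
Convert to SI units:
  P = 402 kN = 402000 N
Substitute:
  sigma = 402000 / 0.0045
  sigma = 8.933 × 10⁷ Pa
Convert: sigma = 8.933 × 10⁷ Pa = 89.33 MPa
Final answer: sigma = 89.33 MPa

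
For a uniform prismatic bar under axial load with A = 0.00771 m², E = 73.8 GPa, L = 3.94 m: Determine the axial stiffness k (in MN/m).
Model: a uniform prismatic bar under axial load, so k = (A·E) / L.
Convert to SI units:
  E = 73.8 GPa = 7.38 × 10¹⁰ Pa
Substitute:
  k = (0.00771 × (7.38 × 10¹⁰)) / 3.94
  k = 1.444 × 10⁸ N/m
Convert: k = 1.444 × 10⁸ N/m = 144.4 MN/m
Final answer: k = 144.4 MN/m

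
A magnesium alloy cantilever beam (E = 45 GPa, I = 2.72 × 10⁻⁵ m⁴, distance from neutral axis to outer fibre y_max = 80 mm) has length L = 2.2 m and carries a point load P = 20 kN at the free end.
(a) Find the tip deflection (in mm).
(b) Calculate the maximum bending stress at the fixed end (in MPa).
(a) Tip deflection of a cantilever with an end point load: δ = P·L^3 / (3·E·I). Convert P = 20 kN = 20000 N, E = 45 GPa = 4.5 × 10¹⁰ Pa.
  δ = (20000 × 2.2^3) / (3 × (4.5 × 10¹⁰) × (2.72 × 10⁻⁵)) = 0.058 m = 58 mm
(b) Maximum bending moment at the fixed end: M = P·L = 20000 × 2.2 = 44000 N·m. Convert y_max = 80 mm = 0.08 m.
  σ = M·y_max / I = (44000 × 0.08) / (2.72 × 10⁻⁵) = 1.294 × 10⁸ Pa = 129.4 MPa
Final answer: (a) δ = 58 mm, (b) σ = 129.4 MPa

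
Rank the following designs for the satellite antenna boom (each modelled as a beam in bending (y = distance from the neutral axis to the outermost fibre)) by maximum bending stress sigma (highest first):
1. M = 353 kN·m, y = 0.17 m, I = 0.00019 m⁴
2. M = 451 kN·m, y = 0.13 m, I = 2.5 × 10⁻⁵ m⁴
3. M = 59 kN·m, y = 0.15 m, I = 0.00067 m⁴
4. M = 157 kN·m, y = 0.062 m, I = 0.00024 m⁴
Model: a beam in bending (y = distance from the neutral axis to the outermost fibre), so sigma = (M·y) / I (SI units).
  Case 1: sigma = (353000 × 0.17) / 0.00019 = 3.158 × 10⁸ Pa = 315.8 MPa
  Case 2: sigma = (451000 × 0.13) / (2.5 × 10⁻⁵) = 2.345 × 10⁹ Pa = 2345 MPa
  Case 3: sigma = (59000 × 0.15) / 0.00067 = 1.321 × 10⁷ Pa = 13.21 MPa
  Case 4: sigma = (157000 × 0.062) / 0.00024 = 4.056 × 10⁷ Pa = 40.56 MPa
Ordering: 2345 MPa (case 2) > 315.8 MPa (case 1) > 40.56 MPa (case 4) > 13.21 MPa (case 3)
Final answer: 2, 1, 4, 3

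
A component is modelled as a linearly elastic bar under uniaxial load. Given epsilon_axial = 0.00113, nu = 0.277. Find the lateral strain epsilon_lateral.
Model: a linearly elastic bar under uniaxial load, so epsilon_lateral = -nu·epsilon_axial.
Substitute:
  epsilon_lateral = -(0.277 × 0.00113)
  epsilon_lateral = -0.000313
Final answer: epsilon_lateral = -0.000313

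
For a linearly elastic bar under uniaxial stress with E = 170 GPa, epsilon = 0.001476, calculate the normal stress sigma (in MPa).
Model: a linearly elastic bar under uniaxial stress, so epsilon = sigma / E.
Solve for sigma: sigma = epsilon·E.
Convert to SI units:
  E = 170 GPa = 1.7 × 10¹¹ Pa
Substitute:
  sigma = 0.001476 × (1.7 × 10¹¹)
  sigma = 2.509 × 10⁸ Pa
Convert: sigma = 2.509 × 10⁸ Pa = 250.9 MPa
Final answer: sigma = 250.9 MPa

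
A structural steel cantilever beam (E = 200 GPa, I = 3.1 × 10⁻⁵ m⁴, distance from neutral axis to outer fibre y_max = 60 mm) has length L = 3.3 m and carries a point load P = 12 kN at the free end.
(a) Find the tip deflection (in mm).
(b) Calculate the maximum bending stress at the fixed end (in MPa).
(a) Tip deflection of a cantilever with an end point load: δ = P·L^3 / (3·E·I). Convert P = 12 kN = 12000 N, E = 200 GPa = 2 × 10¹¹ Pa.
  δ = (12000 × 3.3^3) / (3 × (2 × 10¹¹) × (3.1 × 10⁻⁵)) = 0.02319 m = 23.19 mm
(b) Maximum bending moment at the fixed end: M = P·L = 12000 × 3.3 = 39600 N·m. Convert y_max = 60 mm = 0.06 m.
  σ = M·y_max / I = (39600 × 0.06) / (3.1 × 10⁻⁵) = 7.665 × 10⁷ Pa = 76.65 MPa
Final answer: (a) δ = 23.19 mm, (b) σ = 76.65 MPa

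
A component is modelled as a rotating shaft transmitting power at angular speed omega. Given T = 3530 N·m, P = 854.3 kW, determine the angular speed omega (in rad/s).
Model: a rotating shaft transmitting power at angular speed omega, so P = T·omega.
Solve for omega: omega = P / T.
Convert to SI units:
  P = 854.3 kW = 854300 W
Substitute:
  omega = 854300 / 3530
  omega = 242 rad/s
Final answer: omega = 242 rad/s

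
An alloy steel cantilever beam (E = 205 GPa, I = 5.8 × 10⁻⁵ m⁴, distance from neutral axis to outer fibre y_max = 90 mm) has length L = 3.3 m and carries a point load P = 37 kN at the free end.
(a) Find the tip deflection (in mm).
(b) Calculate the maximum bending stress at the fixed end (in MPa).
(a) Tip deflection of a cantilever with an end point load: δ = P·L^3 / (3·E·I). Convert P = 37 kN = 37000 N, E = 205 GPa = 2.05 × 10¹¹ Pa.
  δ = (37000 × 3.3^3) / (3 × (2.05 × 10¹¹) × (5.8 × 10⁻⁵)) = 0.03728 m = 37.28 mm
(b) Maximum bending moment at the fixed end: M = P·L = 37000 × 3.3 = 122100 N·m. Convert y_max = 90 mm = 0.09 m.
  σ = M·y_max / I = (122100 × 0.09) / (5.8 × 10⁻⁵) = 1.895 × 10⁸ Pa = 189.5 MPa
Final answer: (a) δ = 37.28 mm, (b) σ = 189.5 MPa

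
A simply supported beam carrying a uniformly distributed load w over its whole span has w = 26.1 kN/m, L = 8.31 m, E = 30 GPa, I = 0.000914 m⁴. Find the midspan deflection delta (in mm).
Model: a simply supported beam carrying a uniformly distributed load w over its whole span, so delta = (5·w·L^4) / (384·E·I).
Convert to SI units:
  w = 26.1 kN/m = 26100 N/m
  E = 30 GPa = 3 × 10¹⁰ Pa
Substitute:
  delta = (5 × 26100 × 8.31^4) / (384 × (3 × 10¹⁰) × 0.000914)
  delta = 0.0591 m
Convert: delta = 0.0591 m = 59.1 mm
Final answer: delta = 59.1 mm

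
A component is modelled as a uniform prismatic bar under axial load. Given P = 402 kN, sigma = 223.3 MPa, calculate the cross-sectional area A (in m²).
Model: a uniform prismatic bar under axial load, so sigma = P / A.
Solve for A: A = P / sigma.
Convert to SI units:
  P = 402 kN = 402000 N
  sigma = 223.3 MPa = 2.233 × 10⁸ Pa
Substitute:
  A = 402000 / (2.233 × 10⁸)
  A = 0.0018 m²
Final answer: A = 0.0018 m²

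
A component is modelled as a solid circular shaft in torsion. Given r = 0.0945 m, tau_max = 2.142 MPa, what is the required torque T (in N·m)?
Model: a solid circular shaft in torsion, so tau_max = (2·T) / (π·r^3).
Solve for T: T = (π·tau_max·r^3) / 2.
Convert to SI units:
  tau_max = 2.142 MPa = 2.142 × 10⁶ Pa
Substitute:
  T = (π × (2.142 × 10⁶) × 0.0945^3) / 2
  T = 2839 N·m
Final answer: T = 2839 N·m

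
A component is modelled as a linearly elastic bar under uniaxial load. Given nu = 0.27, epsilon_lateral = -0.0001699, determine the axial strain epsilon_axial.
Model: a linearly elastic bar under uniaxial load, so epsilon_lateral = -nu·epsilon_axial.
Solve for epsilon_axial: epsilon_axial = -epsilon_lateral / nu.
Substitute:
  epsilon_axial = -(-0.0001699) / 0.27
  epsilon_axial = 0.0006293
Final answer: epsilon_axial = 0.0006293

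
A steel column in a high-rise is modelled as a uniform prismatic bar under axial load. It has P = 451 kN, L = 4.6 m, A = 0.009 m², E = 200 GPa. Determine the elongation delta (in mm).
Model: a uniform prismatic bar under axial load, so delta = (P·L) / (A·E).
Convert to SI units:
  P = 451 kN = 451000 N
  E = 200 GPa = 2 × 10¹¹ Pa
Substitute:
  delta = (451000 × 4.6) / (0.009 × (2 × 10¹¹))
  delta = 0.001153 m
Convert: delta = 0.001153 m = 1.153 mm
Final answer: delta = 1.153 mm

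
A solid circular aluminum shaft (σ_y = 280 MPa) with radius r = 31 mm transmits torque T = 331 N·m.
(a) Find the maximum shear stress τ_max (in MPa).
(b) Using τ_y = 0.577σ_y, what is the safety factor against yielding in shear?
(a) For a solid circular shaft, τ_max = T·r/J with J = π·r^4/2, i.e. τ_max = 2·T / (π·r^3). Convert r = 31 mm = 0.031 m.
  τ_max = (2 × 331) / (π × 0.031^3) = 7.073 × 10⁶ Pa = 7.073 MPa
(b) τ_y = 0.577 × 280 = 161.56 MPa
  SF = τ_y/τ_max = 161.56 / 7.073 = 22.84
Final answer: (a) τ_max = 7.073 MPa, (b) SF = 22.84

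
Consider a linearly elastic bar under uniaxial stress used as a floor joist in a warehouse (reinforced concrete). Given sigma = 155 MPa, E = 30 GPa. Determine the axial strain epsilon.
Model: a linearly elastic bar under uniaxial stress, so epsilon = sigma / E.
Convert to SI units:
  sigma = 155 MPa = 1.55 × 10⁸ Pa
  E = 30 GPa = 3 × 10¹⁰ Pa
Substitute:
  epsilon = (1.55 × 10⁸) / (3 × 10¹⁰)
  epsilon = 0.005167
Final answer: epsilon = 0.005167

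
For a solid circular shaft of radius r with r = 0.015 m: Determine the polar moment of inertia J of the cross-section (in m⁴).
Model: a solid circular shaft of radius r, so J = (π·r^4) / 2.
Substitute:
  J = (π × 0.015^4) / 2
  J = 7.952 × 10⁻⁸ m⁴
Final answer: J = 7.952 × 10⁻⁸ m⁴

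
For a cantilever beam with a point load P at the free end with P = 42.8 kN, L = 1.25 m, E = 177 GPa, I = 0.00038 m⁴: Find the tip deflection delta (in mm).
Model: a cantilever beam with a point load P at the free end, so delta = (P·L^3) / (3·E·I).
Convert to SI units:
  P = 42.8 kN = 42800 N
  E = 177 GPa = 1.77 × 10¹¹ Pa
Substitute:
  delta = (42800 × 1.25^3) / (3 × (1.77 × 10¹¹) × 0.00038)
  delta = 0.0004143 m
Convert: delta = 0.0004143 m = 0.4143 mm
Final answer: delta = 0.4143 mm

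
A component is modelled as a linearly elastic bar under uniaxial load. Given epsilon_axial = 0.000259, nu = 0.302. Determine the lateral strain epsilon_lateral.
Model: a linearly elastic bar under uniaxial load, so epsilon_lateral = -nu·epsilon_axial.
Substitute:
  epsilon_lateral = -(0.302 × 0.000259)
  epsilon_lateral = -7.822 × 10⁻⁵
Final answer: epsilon_lateral = -7.822 × 10⁻⁵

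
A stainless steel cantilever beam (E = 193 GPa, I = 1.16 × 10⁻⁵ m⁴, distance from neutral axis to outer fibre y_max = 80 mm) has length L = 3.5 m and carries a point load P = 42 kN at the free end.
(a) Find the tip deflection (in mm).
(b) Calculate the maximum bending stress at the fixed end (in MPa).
(a) Tip deflection of a cantilever with an end point load: δ = P·L^3 / (3·E·I). Convert P = 42 kN = 42000 N, E = 193 GPa = 1.93 × 10¹¹ Pa.
  δ = (42000 × 3.5^3) / (3 × (1.93 × 10¹¹) × (1.16 × 10⁻⁵)) = 0.2681 m = 268.1 mm
(b) Maximum bending moment at the fixed end: M = P·L = 42000 × 3.5 = 147000 N·m. Convert y_max = 80 mm = 0.08 m.
  σ = M·y_max / I = (147000 × 0.08) / (1.16 × 10⁻⁵) = 1.014 × 10⁹ Pa = 1014 MPa
Final answer: (a) δ = 268.1 mm, (b) σ = 1014 MPa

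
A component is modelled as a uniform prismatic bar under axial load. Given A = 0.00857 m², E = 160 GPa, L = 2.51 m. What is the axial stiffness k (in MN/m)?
Model: a uniform prismatic bar under axial load, so k = (A·E) / L.
Convert to SI units:
  E = 160 GPa = 1.6 × 10¹¹ Pa
Substitute:
  k = (0.00857 × (1.6 × 10¹¹)) / 2.51
  k = 5.463 × 10⁸ N/m
Convert: k = 5.463 × 10⁸ N/m = 546.3 MN/m
Final answer: k = 546.3 MN/m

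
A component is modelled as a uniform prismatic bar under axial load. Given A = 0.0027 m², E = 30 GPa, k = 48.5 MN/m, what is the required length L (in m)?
Model: a uniform prismatic bar under axial load, so k = (A·E) / L.
Solve for L: L = (A·E) / k.
Convert to SI units:
  E = 30 GPa = 3 × 10¹⁰ Pa
  k = 48.5 MN/m = 4.85 × 10⁷ N/m
Substitute:
  L = (0.0027 × (3 × 10¹⁰)) / (4.85 × 10⁷)
  L = 1.67 m
Final answer: L = 1.67 m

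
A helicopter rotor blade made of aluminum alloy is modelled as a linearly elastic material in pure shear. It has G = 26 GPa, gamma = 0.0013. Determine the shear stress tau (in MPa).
Model: a linearly elastic material in pure shear, so tau = G·gamma.
Convert to SI units:
  G = 26 GPa = 2.6 × 10¹⁰ Pa
Substitute:
  tau = (2.6 × 10¹⁰) × 0.0013
  tau = 3.38 × 10⁷ Pa
Convert: tau = 3.38 × 10⁷ Pa = 33.8 MPa
Final answer: tau = 33.8 MPa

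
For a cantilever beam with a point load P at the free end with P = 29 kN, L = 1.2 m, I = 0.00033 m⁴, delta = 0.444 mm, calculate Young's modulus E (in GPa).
Model: a cantilever beam with a point load P at the free end, so delta = (P·L^3) / (3·E·I).
Solve for E: E = (P·L^3) / (3·delta·I).
Convert to SI units:
  P = 29 kN = 29000 N
  delta = 0.444 mm = 0.000444 m
Substitute:
  E = (29000 × 1.2^3) / (3 × 0.000444 × 0.00033)
  E = 1.14 × 10¹¹ Pa
Convert: E = 1.14 × 10¹¹ Pa = 114 GPa
Final answer: E = 114 GPa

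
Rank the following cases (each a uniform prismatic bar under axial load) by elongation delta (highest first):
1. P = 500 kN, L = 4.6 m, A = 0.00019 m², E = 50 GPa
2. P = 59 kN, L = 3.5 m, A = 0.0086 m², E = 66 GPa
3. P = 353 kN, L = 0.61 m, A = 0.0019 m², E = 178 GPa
Model: a uniform prismatic bar under axial load, so delta = (P·L) / (A·E) (SI units).
  Case 1: delta = (500000 × 4.6) / (0.00019 × (5 × 10¹⁰)) = 0.2421 m = 242.1 mm
  Case 2: delta = (59000 × 3.5) / (0.0086 × (6.6 × 10¹⁰)) = 0.0003638 m = 0.3638 mm
  Case 3: delta = (353000 × 0.61) / (0.0019 × (1.78 × 10¹¹)) = 0.0006367 m = 0.6367 mm
Ordering: 242.1 mm (case 1) > 0.6367 mm (case 3) > 0.3638 mm (case 2)
Final answer: 1, 3, 2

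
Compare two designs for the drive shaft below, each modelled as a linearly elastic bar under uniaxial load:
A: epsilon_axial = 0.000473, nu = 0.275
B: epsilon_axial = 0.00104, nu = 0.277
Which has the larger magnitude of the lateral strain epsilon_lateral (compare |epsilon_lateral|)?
Model: a linearly elastic bar under uniaxial load, so epsilon_lateral = -nu·epsilon_axial (SI units).
  A: epsilon_lateral = -(0.275 × 0.000473) = -0.0001301
  B: epsilon_lateral = -(0.277 × 0.00104) = -0.0002881
|epsilon_lateral|: A = 0.0001301, B = 0.0002881, so B is larger in magnitude.
Final answer: B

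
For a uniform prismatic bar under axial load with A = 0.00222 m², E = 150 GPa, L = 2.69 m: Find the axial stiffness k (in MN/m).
Model: a uniform prismatic bar under axial load, so k = (A·E) / L.
Convert to SI units:
  E = 150 GPa = 1.5 × 10¹¹ Pa
Substitute:
  k = (0.00222 × (1.5 × 10¹¹)) / 2.69
  k = 1.238 × 10⁸ N/m
Convert: k = 1.238 × 10⁸ N/m = 123.8 MN/m
Final answer: k = 123.8 MN/m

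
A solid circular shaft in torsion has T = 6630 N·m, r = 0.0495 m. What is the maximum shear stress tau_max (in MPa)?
Model: a solid circular shaft in torsion, so tau_max = (2·T) / (π·r^3).
Substitute:
  tau_max = (2 × 6630) / (π × 0.0495^3)
  tau_max = 3.48 × 10⁷ Pa
Convert: tau_max = 3.48 × 10⁷ Pa = 34.8 MPa
Final answer: tau_max = 34.8 MPa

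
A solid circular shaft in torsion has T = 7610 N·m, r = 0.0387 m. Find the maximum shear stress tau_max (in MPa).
Model: a solid circular shaft in torsion, so tau_max = (2·T) / (π·r^3).
Substitute:
  tau_max = (2 × 7610) / (π × 0.0387^3)
  tau_max = 8.359 × 10⁷ Pa
Convert: tau_max = 8.359 × 10⁷ Pa = 83.59 MPa
Final answer: tau_max = 83.59 MPa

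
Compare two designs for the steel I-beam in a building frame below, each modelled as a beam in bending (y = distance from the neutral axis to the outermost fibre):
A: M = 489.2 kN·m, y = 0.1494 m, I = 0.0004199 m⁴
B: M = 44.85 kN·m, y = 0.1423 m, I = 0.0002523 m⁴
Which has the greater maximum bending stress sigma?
Model: a beam in bending (y = distance from the neutral axis to the outermost fibre), so sigma = (M·y) / I (SI units).
  A: sigma = (489200 × 0.1494) / 0.0004199 = 1.741 × 10⁸ Pa = 174.1 MPa
  B: sigma = (44850 × 0.1423) / 0.0002523 = 2.53 × 10⁷ Pa = 25.3 MPa
174.1 MPa > 25.3 MPa, so A is larger.
Final answer: A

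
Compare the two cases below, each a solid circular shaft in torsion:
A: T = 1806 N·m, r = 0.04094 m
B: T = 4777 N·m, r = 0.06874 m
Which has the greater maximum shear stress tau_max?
Model: a solid circular shaft in torsion, so tau_max = (2·T) / (π·r^3) (SI units).
  A: tau_max = (2 × 1806) / (π × 0.04094^3) = 1.676 × 10⁷ Pa = 16.76 MPa
  B: tau_max = (2 × 4777) / (π × 0.06874^3) = 9.363 × 10⁶ Pa = 9.363 MPa
16.76 MPa > 9.363 MPa, so A is larger.
Final answer: A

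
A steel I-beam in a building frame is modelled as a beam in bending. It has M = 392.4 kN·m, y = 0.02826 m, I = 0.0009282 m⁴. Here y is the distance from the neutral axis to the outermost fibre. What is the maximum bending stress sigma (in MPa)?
Model: a beam in bending, so sigma = (M·y) / I.
Convert to SI units:
  M = 392.4 kN·m = 392400 N·m
Substitute:
  sigma = (392400 × 0.02826) / 0.0009282
  sigma = 1.195 × 10⁷ Pa
Convert: sigma = 1.195 × 10⁷ Pa = 11.95 MPa
Final answer: sigma = 11.95 MPa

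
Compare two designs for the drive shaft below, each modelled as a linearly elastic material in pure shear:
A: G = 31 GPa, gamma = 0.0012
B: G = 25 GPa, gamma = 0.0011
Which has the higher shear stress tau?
Model: a linearly elastic material in pure shear, so tau = G·gamma (SI units).
  A: tau = (3.1 × 10¹⁰) × 0.0012 = 3.72 × 10⁷ Pa = 37.2 MPa
  B: tau = (2.5 × 10¹⁰) × 0.0011 = 2.75 × 10⁷ Pa = 27.5 MPa
37.2 MPa > 27.5 MPa, so A is larger.
Final answer: A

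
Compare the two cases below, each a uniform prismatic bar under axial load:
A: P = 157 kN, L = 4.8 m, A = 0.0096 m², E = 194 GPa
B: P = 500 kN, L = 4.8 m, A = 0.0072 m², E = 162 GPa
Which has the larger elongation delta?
Model: a uniform prismatic bar under axial load, so delta = (P·L) / (A·E) (SI units).
  A: delta = (157000 × 4.8) / (0.0096 × (1.94 × 10¹¹)) = 0.0004046 m = 0.4046 mm
  B: delta = (500000 × 4.8) / (0.0072 × (1.62 × 10¹¹)) = 0.002058 m = 2.058 mm
2.058 mm > 0.4046 mm, so B is larger.
Final answer: B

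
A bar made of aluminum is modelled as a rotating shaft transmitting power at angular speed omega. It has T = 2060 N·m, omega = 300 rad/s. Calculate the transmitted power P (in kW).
Model: a rotating shaft transmitting power at angular speed omega, so P = T·omega.
Substitute:
  P = 2060 × 300
  P = 618000 W
Convert: P = 618000 W = 618 kW
Final answer: P = 618 kW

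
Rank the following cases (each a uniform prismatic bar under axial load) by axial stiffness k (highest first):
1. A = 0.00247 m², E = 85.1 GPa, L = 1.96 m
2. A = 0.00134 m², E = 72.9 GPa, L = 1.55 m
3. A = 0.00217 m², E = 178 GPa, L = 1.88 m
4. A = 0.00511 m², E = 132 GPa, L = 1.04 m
Model: a uniform prismatic bar under axial load, so k = (A·E) / L (SI units).
  Case 1: k = (0.00247 × (8.51 × 10¹⁰)) / 1.96 = 1.072 × 10⁸ N/m = 107.2 MN/m
  Case 2: k = (0.00134 × (7.29 × 10¹⁰)) / 1.55 = 6.302 × 10⁷ N/m = 63.02 MN/m
  Case 3: k = (0.00217 × (1.78 × 10¹¹)) / 1.88 = 2.055 × 10⁸ N/m = 205.5 MN/m
  Case 4: k = (0.00511 × (1.32 × 10¹¹)) / 1.04 = 6.486 × 10⁸ N/m = 648.6 MN/m
Ordering: 648.6 MN/m (case 4) > 205.5 MN/m (case 3) > 107.2 MN/m (case 1) > 63.02 MN/m (case 2)
Final answer: 4, 3, 1, 2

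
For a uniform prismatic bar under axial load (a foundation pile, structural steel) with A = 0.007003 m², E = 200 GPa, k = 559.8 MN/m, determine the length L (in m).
Model: a uniform prismatic bar under axial load, so k = (A·E) / L.
Solve for L: L = (A·E) / k.
Convert to SI units:
  E = 200 GPa = 2 × 10¹¹ Pa
  k = 559.8 MN/m = 5.598 × 10⁸ N/m
Substitute:
  L = (0.007003 × (2 × 10¹¹)) / (5.598 × 10⁸)
  L = 2.502 m
Final answer: L = 2.502 m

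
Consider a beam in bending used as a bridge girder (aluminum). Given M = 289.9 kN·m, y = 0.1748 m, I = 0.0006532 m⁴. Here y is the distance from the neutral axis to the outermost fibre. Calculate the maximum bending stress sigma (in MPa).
Model: a beam in bending, so sigma = (M·y) / I.
Convert to SI units:
  M = 289.9 kN·m = 289900 N·m
Substitute:
  sigma = (289900 × 0.1748) / 0.0006532
  sigma = 7.758 × 10⁷ Pa
Convert: sigma = 7.758 × 10⁷ Pa = 77.58 MPa
Final answer: sigma = 77.58 MPa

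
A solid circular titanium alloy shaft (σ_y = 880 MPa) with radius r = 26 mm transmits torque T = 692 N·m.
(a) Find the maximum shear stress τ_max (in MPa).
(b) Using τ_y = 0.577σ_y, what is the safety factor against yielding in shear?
(a) For a solid circular shaft, τ_max = T·r/J with J = π·r^4/2, i.e. τ_max = 2·T / (π·r^3). Convert r = 26 mm = 0.026 m.
  τ_max = (2 × 692) / (π × 0.026^3) = 2.506 × 10⁷ Pa = 25.06 MPa
(b) τ_y = 0.577 × 880 = 507.76 MPa
  SF = τ_y/τ_max = 507.76 / 25.06 = 20.26
Final answer: (a) τ_max = 25.06 MPa, (b) SF = 20.26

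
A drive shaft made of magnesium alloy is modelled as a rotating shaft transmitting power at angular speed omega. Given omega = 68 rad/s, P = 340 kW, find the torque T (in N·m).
Model: a rotating shaft transmitting power at angular speed omega, so P = T·omega.
Solve for T: T = P / omega.
Convert to SI units:
  P = 340 kW = 340000 W
Substitute:
  T = 340000 / 68
  T = 5000 N·m
Final answer: T = 5000 N·m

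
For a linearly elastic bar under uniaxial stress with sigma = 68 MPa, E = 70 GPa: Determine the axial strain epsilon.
Model: a linearly elastic bar under uniaxial stress, so epsilon = sigma / E.
Convert to SI units:
  sigma = 68 MPa = 6.8 × 10⁷ Pa
  E = 70 GPa = 7 × 10¹⁰ Pa
Substitute:
  epsilon = (6.8 × 10⁷) / (7 × 10¹⁰)
  epsilon = 0.0009714
Final answer: epsilon = 0.0009714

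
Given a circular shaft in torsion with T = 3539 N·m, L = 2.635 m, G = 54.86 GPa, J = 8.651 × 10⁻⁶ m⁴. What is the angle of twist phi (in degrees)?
Model: a circular shaft in torsion, so phi = (T·L) / (G·J).
Convert to SI units:
  G = 54.86 GPa = 5.486 × 10¹⁰ Pa
Substitute:
  phi = (3539 × 2.635) / ((5.486 × 10¹⁰) × (8.651 × 10⁻⁶))
  phi = 0.01965 rad
Convert to degrees: phi = 0.01965 × 180/π = 1.126°
Final answer: phi = 1.126°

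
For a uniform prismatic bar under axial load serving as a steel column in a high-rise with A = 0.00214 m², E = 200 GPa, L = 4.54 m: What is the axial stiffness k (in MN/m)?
Model: a uniform prismatic bar under axial load, so k = (A·E) / L.
Convert to SI units:
  E = 200 GPa = 2 × 10¹¹ Pa
Substitute:
  k = (0.00214 × (2 × 10¹¹)) / 4.54
  k = 9.427 × 10⁷ N/m
Convert: k = 9.427 × 10⁷ N/m = 94.27 MN/m
Final answer: k = 94.27 MN/m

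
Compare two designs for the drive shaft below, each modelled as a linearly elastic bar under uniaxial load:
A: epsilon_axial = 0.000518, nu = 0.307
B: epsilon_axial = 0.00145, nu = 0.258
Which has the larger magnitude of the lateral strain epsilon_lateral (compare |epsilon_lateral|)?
Model: a linearly elastic bar under uniaxial load, so epsilon_lateral = -nu·epsilon_axial (SI units).
  A: epsilon_lateral = -(0.307 × 0.000518) = -0.000159
  B: epsilon_lateral = -(0.258 × 0.00145) = -0.0003741
|epsilon_lateral|: A = 0.000159, B = 0.0003741, so B is larger in magnitude.
Final answer: B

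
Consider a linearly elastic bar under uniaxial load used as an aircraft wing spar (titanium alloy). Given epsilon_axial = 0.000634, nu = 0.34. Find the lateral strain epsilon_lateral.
Model: a linearly elastic bar under uniaxial load, so epsilon_lateral = -nu·epsilon_axial.
Substitute:
  epsilon_lateral = -(0.34 × 0.000634)
  epsilon_lateral = -0.0002156
Final answer: epsilon_lateral = -0.0002156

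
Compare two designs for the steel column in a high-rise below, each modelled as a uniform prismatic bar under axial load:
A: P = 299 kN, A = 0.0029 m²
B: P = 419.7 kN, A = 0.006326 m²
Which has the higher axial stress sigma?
Model: a uniform prismatic bar under axial load, so sigma = P / A (SI units).
  A: sigma = 299000 / 0.0029 = 1.031 × 10⁸ Pa = 103.1 MPa
  B: sigma = 419700 / 0.006326 = 6.635 × 10⁷ Pa = 66.35 MPa
103.1 MPa > 66.35 MPa, so A is larger.
Final answer: A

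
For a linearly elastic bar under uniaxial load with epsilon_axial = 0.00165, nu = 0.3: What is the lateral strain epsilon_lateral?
Model: a linearly elastic bar under uniaxial load, so epsilon_lateral = -nu·epsilon_axial.
Substitute:
  epsilon_lateral = -(0.3 × 0.00165)
  epsilon_lateral = -0.000495
Final answer: epsilon_lateral = -0.000495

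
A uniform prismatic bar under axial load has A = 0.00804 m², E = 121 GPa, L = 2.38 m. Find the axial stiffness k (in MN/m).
Model: a uniform prismatic bar under axial load, so k = (A·E) / L.
Convert to SI units:
  E = 121 GPa = 1.21 × 10¹¹ Pa
Substitute:
  k = (0.00804 × (1.21 × 10¹¹)) / 2.38
  k = 4.088 × 10⁸ N/m
Convert: k = 4.088 × 10⁸ N/m = 408.8 MN/m
Final answer: k = 408.8 MN/m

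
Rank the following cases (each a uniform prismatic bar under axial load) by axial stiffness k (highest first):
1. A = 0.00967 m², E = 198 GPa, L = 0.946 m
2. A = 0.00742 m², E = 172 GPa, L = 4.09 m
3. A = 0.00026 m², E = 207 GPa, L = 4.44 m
Model: a uniform prismatic bar under axial load, so k = (A·E) / L (SI units).
  Case 1: k = (0.00967 × (1.98 × 10¹¹)) / 0.946 = 2.024 × 10⁹ N/m = 2024 MN/m
  Case 2: k = (0.00742 × (1.72 × 10¹¹)) / 4.09 = 3.12 × 10⁸ N/m = 312 MN/m
  Case 3: k = (0.00026 × (2.07 × 10¹¹)) / 4.44 = 1.212 × 10⁷ N/m = 12.12 MN/m
Ordering: 2024 MN/m (case 1) > 312 MN/m (case 2) > 12.12 MN/m (case 3)
Final answer: 1, 2, 3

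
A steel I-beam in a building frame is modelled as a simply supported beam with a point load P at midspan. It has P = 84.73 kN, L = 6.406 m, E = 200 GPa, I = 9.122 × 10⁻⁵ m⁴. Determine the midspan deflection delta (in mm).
Model: a simply supported beam with a point load P at midspan, so delta = (P·L^3) / (48·E·I).
Convert to SI units:
  P = 84.73 kN = 84730 N
  E = 200 GPa = 2 × 10¹¹ Pa
Substitute:
  delta = (84730 × 6.406^3) / (48 × (2 × 10¹¹) × (9.122 × 10⁻⁵))
  delta = 0.02544 m
Convert: delta = 0.02544 m = 25.44 mm
Final answer: delta = 25.44 mm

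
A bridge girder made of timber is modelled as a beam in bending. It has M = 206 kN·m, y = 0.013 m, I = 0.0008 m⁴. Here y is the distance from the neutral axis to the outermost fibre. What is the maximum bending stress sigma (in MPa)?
Model: a beam in bending, so sigma = (M·y) / I.
Convert to SI units:
  M = 206 kN·m = 206000 N·m
Substitute:
  sigma = (206000 × 0.013) / 0.0008
  sigma = 3.348 × 10⁶ Pa
Convert: sigma = 3.348 × 10⁶ Pa = 3.348 MPa
Final answer: sigma = 3.348 MPa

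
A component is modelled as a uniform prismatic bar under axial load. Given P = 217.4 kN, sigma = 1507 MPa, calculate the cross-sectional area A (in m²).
Model: a uniform prismatic bar under axial load, so sigma = P / A.
Solve for A: A = P / sigma.
Convert to SI units:
  P = 217.4 kN = 217400 N
  sigma = 1507 MPa = 1.507 × 10⁹ Pa
Substitute:
  A = 217400 / (1.507 × 10⁹)
  A = 0.0001443 m²
Final answer: A = 0.0001443 m²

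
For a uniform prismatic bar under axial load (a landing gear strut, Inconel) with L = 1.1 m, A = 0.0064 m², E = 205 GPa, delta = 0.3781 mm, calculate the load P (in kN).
Model: a uniform prismatic bar under axial load, so delta = (P·L) / (A·E).
Solve for P: P = (delta·A·E) / L.
Convert to SI units:
  E = 205 GPa = 2.05 × 10¹¹ Pa
  delta = 0.3781 mm = 0.0003781 m
Substitute:
  P = (0.0003781 × 0.0064 × (2.05 × 10¹¹)) / 1.1
  P = 451000 N
Convert: P = 451000 N = 451 kN
Final answer: P = 451 kN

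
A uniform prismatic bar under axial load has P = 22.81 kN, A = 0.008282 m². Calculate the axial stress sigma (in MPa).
Model: a uniform prismatic bar under axial load, so sigma = P / A.
Convert to SI units:
  P = 22.81 kN = 22810 N
Substitute:
  sigma = 22810 / 0.008282
  sigma = 2.754 × 10⁶ Pa
Convert: sigma = 2.754 × 10⁶ Pa = 2.754 MPa
Final answer: sigma = 2.754 MPa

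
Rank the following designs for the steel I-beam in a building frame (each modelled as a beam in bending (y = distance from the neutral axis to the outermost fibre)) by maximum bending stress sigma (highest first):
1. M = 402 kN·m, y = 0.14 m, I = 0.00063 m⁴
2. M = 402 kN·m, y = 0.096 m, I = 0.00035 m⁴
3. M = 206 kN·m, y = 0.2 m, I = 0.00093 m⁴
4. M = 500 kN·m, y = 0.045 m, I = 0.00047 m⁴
Model: a beam in bending (y = distance from the neutral axis to the outermost fibre), so sigma = (M·y) / I (SI units).
  Case 1: sigma = (402000 × 0.14) / 0.00063 = 8.933 × 10⁷ Pa = 89.33 MPa
  Case 2: sigma = (402000 × 0.096) / 0.00035 = 1.103 × 10⁸ Pa = 110.3 MPa
  Case 3: sigma = (206000 × 0.2) / 0.00093 = 4.43 × 10⁷ Pa = 44.3 MPa
  Case 4: sigma = (500000 × 0.045) / 0.00047 = 4.787 × 10⁷ Pa = 47.87 MPa
Ordering: 110.3 MPa (case 2) > 89.33 MPa (case 1) > 47.87 MPa (case 4) > 44.3 MPa (case 3)
Final answer: 2, 1, 4, 3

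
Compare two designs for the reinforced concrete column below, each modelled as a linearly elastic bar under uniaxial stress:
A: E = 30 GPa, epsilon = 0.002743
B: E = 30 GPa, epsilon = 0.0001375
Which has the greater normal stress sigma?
Model: a linearly elastic bar under uniaxial stress, so sigma = E·epsilon (SI units).
  A: sigma = (3 × 10¹⁰) × 0.002743 = 8.229 × 10⁷ Pa = 82.29 MPa
  B: sigma = (3 × 10¹⁰) × 0.0001375 = 4.125 × 10⁶ Pa = 4.125 MPa
82.29 MPa > 4.125 MPa, so A is larger.
Final answer: A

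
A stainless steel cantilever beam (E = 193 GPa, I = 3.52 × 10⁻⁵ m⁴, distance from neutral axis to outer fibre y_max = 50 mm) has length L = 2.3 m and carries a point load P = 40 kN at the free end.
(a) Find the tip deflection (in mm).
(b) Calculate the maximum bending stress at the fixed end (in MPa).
(a) Tip deflection of a cantilever with an end point load: δ = P·L^3 / (3·E·I). Convert P = 40 kN = 40000 N, E = 193 GPa = 1.93 × 10¹¹ Pa.
  δ = (40000 × 2.3^3) / (3 × (1.93 × 10¹¹) × (3.52 × 10⁻⁵)) = 0.02388 m = 23.88 mm
(b) Maximum bending moment at the fixed end: M = P·L = 40000 × 2.3 = 92000 N·m. Convert y_max = 50 mm = 0.05 m.
  σ = M·y_max / I = (92000 × 0.05) / (3.52 × 10⁻⁵) = 1.307 × 10⁸ Pa = 130.7 MPa
Final answer: (a) δ = 23.88 mm, (b) σ = 130.7 MPa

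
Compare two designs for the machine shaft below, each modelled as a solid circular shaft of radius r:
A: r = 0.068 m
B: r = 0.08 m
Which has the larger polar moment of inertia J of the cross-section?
Model: a solid circular shaft of radius r, so J = (π·r^4) / 2 (SI units).
  A: J = (π × 0.068^4) / 2 = 3.359 × 10⁻⁵ m⁴
  B: J = (π × 0.08^4) / 2 = 6.434 × 10⁻⁵ m⁴
6.434 × 10⁻⁵ m⁴ > 3.359 × 10⁻⁵ m⁴, so B is larger.
Final answer: B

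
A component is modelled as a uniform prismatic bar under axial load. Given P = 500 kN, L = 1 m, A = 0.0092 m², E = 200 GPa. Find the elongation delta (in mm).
Model: a uniform prismatic bar under axial load, so delta = (P·L) / (A·E).
Convert to SI units:
  P = 500 kN = 500000 N
  E = 200 GPa = 2 × 10¹¹ Pa
Substitute:
  delta = (500000 × 1) / (0.0092 × (2 × 10¹¹))
  delta = 0.0002717 m
Convert: delta = 0.0002717 m = 0.2717 mm
Final answer: delta = 0.2717 mm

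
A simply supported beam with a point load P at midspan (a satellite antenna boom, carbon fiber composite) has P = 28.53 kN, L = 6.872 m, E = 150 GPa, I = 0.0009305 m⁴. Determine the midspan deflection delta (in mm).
Model: a simply supported beam with a point load P at midspan, so delta = (P·L^3) / (48·E·I).
Convert to SI units:
  P = 28.53 kN = 28530 N
  E = 150 GPa = 1.5 × 10¹¹ Pa
Substitute:
  delta = (28530 × 6.872^3) / (48 × (1.5 × 10¹¹) × 0.0009305)
  delta = 0.001382 m
Convert: delta = 0.001382 m = 1.382 mm
Final answer: delta = 1.382 mm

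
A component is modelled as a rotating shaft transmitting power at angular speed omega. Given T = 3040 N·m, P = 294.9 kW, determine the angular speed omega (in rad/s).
Model: a rotating shaft transmitting power at angular speed omega, so P = T·omega.
Solve for omega: omega = P / T.
Convert to SI units:
  P = 294.9 kW = 294900 W
Substitute:
  omega = 294900 / 3040
  omega = 97.01 rad/s
Final answer: omega = 97.01 rad/s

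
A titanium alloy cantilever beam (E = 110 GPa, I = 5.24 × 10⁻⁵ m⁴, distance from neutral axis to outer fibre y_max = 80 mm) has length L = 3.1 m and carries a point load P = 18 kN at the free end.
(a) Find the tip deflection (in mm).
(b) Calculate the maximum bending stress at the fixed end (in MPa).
(a) Tip deflection of a cantilever with an end point load: δ = P·L^3 / (3·E·I). Convert P = 18 kN = 18000 N, E = 110 GPa = 1.1 × 10¹¹ Pa.
  δ = (18000 × 3.1^3) / (3 × (1.1 × 10¹¹) × (5.24 × 10⁻⁵)) = 0.03101 m = 31.01 mm
(b) Maximum bending moment at the fixed end: M = P·L = 18000 × 3.1 = 55800 N·m. Convert y_max = 80 mm = 0.08 m.
  σ = M·y_max / I = (55800 × 0.08) / (5.24 × 10⁻⁵) = 8.519 × 10⁷ Pa = 85.19 MPa
Final answer: (a) δ = 31.01 mm, (b) σ = 85.19 MPa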